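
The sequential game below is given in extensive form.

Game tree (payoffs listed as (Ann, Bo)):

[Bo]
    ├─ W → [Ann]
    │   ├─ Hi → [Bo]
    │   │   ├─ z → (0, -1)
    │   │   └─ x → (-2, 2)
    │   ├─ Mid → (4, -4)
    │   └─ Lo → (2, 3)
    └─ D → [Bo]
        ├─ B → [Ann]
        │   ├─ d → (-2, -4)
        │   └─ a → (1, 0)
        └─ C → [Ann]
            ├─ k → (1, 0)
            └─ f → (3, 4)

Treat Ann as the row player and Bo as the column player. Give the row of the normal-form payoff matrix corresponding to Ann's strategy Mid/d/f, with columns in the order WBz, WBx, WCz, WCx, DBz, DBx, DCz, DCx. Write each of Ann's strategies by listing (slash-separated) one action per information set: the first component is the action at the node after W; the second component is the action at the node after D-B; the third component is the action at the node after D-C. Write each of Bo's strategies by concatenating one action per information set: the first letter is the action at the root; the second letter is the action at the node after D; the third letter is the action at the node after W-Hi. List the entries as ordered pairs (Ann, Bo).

vs WBz: Bo plays W → Ann plays Mid at [W] → (4, -4)
vs WBx: Bo plays W → Ann plays Mid at [W] → (4, -4)
vs WCz: Bo plays W → Ann plays Mid at [W] → (4, -4)
vs WCx: Bo plays W → Ann plays Mid at [W] → (4, -4)
vs DBz: Bo plays D → Bo plays B at [D] → Ann plays d at [D-B] → (-2, -4)
vs DBx: Bo plays D → Bo plays B at [D] → Ann plays d at [D-B] → (-2, -4)
vs DCz: Bo plays D → Bo plays C at [D] → Ann plays f at [D-C] → (3, 4)
vs DCx: Bo plays D → Bo plays C at [D] → Ann plays f at [D-C] → (3, 4)

(4,-4) (4,-4) (4,-4) (4,-4) (-2,-4) (-2,-4) (3,4) (3,4)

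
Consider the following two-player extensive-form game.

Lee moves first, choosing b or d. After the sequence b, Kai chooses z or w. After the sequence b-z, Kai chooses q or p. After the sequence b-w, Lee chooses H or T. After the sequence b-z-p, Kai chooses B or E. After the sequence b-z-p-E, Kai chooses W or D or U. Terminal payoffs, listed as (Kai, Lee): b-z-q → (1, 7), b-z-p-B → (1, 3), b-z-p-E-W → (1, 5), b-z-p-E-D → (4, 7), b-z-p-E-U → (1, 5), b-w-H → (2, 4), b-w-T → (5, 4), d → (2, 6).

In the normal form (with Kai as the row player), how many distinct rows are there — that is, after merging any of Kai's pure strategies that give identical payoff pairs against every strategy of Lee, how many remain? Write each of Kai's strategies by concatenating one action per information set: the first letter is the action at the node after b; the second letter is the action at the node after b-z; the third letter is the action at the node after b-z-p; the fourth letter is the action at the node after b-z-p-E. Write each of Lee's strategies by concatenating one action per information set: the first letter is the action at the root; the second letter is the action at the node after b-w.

5

Kai has 24 pure strategies: zqBW, zqBD, zqBU, zqEW, zqED, zqEU, zpBW, zpBD, zpBU, zpEW, zpED, zpEU, wqBW, wqBD, wqBU, wqEW, wqED, wqEU, wpBW, wpBD, wpBU, wpEW, wpED, wpEU. Columns: bH, bT, dH, dT.
{zqBW, zqBD, zqBU, zqEW, zqED, zqEU} → row (1,7) (1,7) (2,6) (2,6)
{zpBW, zpBD, zpBU} → row (1,3) (1,3) (2,6) (2,6)
{zpEW, zpEU} → row (1,5) (1,5) (2,6) (2,6)
{zpED} → row (4,7) (4,7) (2,6) (2,6)
{wqBW, wqBD, wqBU, wqEW, wqED, wqEU, wpBW, wpBD, wpBU, wpEW, wpED, wpEU} → row (2,4) (5,4) (2,6) (2,6)
That's 5 distinct rows out of 24 strategies.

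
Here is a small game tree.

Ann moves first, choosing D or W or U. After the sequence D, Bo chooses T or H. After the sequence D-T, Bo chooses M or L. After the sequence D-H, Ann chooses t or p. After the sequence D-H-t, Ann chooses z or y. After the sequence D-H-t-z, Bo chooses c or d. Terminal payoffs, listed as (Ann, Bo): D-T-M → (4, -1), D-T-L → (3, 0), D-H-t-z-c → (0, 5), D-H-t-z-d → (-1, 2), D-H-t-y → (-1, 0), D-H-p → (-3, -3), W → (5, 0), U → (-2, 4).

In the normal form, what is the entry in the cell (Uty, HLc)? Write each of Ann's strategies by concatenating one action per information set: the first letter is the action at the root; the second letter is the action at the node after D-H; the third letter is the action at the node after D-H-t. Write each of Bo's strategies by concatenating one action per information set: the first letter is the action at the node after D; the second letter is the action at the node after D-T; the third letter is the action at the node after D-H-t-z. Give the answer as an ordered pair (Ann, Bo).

Trace the play path from the root:
  Ann plays U
→ terminal payoff (-2, 4).
(Ann's choice at the node after D-H is never reached on this path, so it doesn't affect the outcome.)

(-2, 4)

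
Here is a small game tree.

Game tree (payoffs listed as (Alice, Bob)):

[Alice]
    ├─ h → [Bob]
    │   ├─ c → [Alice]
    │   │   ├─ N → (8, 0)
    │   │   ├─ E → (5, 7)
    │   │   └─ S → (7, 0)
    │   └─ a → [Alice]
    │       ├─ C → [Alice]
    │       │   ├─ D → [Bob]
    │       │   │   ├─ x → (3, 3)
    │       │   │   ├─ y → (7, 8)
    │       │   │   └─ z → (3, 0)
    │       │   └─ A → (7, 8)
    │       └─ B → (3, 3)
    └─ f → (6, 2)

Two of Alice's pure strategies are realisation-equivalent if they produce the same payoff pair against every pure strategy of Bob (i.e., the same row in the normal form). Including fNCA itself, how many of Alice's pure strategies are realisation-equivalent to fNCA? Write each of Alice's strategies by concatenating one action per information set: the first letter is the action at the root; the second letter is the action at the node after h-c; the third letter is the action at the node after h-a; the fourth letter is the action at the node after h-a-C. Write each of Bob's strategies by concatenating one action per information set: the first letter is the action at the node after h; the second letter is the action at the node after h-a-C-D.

12

Row for fNCA (columns cx, cy, cz, ax, ay, az): (6,2) (6,2) (6,2) (6,2) (6,2) (6,2).
Under fNCA, Alice's choice at the node after h-c and at the node after h-a and at the node after h-a-C can never be reached regardless of what Bob does, so varying those choices leaves every outcome unchanged.
Holding the reachable choices fixed and varying the unreachable ones freely already gives 3 × 2 × 2 = 12 equivalent strategies.
No other strategy reproduces this row, so those 12 are the full class: fNCD, fNCA, fNBD, fNBA, fECD, fECA, fEBD, fEBA, fSCD, fSCA, fSBD, fSBA.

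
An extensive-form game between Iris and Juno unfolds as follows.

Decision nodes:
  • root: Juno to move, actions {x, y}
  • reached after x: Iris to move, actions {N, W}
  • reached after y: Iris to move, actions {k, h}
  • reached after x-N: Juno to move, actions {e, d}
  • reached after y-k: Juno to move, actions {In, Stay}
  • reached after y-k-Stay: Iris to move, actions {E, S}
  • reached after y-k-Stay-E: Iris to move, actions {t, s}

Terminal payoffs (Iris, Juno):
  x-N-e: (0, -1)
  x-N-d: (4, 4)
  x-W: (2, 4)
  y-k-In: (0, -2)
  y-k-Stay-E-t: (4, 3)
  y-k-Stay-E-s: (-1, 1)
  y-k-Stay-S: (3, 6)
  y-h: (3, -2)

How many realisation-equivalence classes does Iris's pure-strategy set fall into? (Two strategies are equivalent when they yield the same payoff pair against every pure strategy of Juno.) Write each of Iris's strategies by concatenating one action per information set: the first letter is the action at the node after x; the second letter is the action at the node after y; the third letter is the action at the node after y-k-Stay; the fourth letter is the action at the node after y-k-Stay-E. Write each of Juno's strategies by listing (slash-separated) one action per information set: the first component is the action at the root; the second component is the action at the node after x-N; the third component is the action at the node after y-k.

Iris has 16 pure strategies: NkEt, NkEs, NkSt, NkSs, NhEt, NhEs, NhSt, NhSs, WkEt, WkEs, WkSt, WkSs, WhEt, WhEs, WhSt, WhSs. Columns: x/e/In, x/e/Stay, x/d/In, x/d/Stay, y/e/In, y/e/Stay, y/d/In, y/d/Stay.
{NkEt} → row (0,-1) (0,-1) (4,4) (4,4) (0,-2) (4,3) (0,-2) (4,3)
{NkEs} → row (0,-1) (0,-1) (4,4) (4,4) (0,-2) (-1,1) (0,-2) (-1,1)
{NkSt, NkSs} → row (0,-1) (0,-1) (4,4) (4,4) (0,-2) (3,6) (0,-2) (3,6)
{NhEt, NhEs, NhSt, NhSs} → row (0,-1) (0,-1) (4,4) (4,4) (3,-2) (3,-2) (3,-2) (3,-2)
{WkEt} → row (2,4) (2,4) (2,4) (2,4) (0,-2) (4,3) (0,-2) (4,3)
{WkEs} → row (2,4) (2,4) (2,4) (2,4) (0,-2) (-1,1) (0,-2) (-1,1)
{WkSt, WkSs} → row (2,4) (2,4) (2,4) (2,4) (0,-2) (3,6) (0,-2) (3,6)
{WhEt, WhEs, WhSt, WhSs} → row (2,4) (2,4) (2,4) (2,4) (3,-2) (3,-2) (3,-2) (3,-2)
That's 8 distinct rows out of 16 strategies.

8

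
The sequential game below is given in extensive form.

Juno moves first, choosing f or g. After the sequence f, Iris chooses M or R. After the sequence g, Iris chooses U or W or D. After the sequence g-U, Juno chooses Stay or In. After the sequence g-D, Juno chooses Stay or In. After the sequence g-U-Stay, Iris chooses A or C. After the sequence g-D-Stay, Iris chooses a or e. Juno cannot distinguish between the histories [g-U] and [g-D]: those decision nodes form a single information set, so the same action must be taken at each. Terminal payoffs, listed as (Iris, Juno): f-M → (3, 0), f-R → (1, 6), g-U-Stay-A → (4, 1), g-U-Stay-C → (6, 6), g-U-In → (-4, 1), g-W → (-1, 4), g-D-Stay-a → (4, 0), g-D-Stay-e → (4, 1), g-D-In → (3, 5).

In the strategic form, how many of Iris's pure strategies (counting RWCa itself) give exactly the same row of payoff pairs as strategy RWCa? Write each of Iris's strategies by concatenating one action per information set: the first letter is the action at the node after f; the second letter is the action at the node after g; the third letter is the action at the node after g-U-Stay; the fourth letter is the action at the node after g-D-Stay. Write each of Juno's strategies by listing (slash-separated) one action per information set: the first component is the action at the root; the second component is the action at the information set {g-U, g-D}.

4

Row for RWCa (columns f/Stay, f/In, g/Stay, g/In): (1,6) (1,6) (-1,4) (-1,4).
Under RWCa, Iris's choice at the node after g-U-Stay and at the node after g-D-Stay can never be reached regardless of what Juno does, so varying those choices leaves every outcome unchanged.
Holding the reachable choices fixed and varying the unreachable ones freely already gives 2 × 2 = 4 equivalent strategies.
No other strategy reproduces this row, so those 4 are the full class: RWAa, RWAe, RWCa, RWCe.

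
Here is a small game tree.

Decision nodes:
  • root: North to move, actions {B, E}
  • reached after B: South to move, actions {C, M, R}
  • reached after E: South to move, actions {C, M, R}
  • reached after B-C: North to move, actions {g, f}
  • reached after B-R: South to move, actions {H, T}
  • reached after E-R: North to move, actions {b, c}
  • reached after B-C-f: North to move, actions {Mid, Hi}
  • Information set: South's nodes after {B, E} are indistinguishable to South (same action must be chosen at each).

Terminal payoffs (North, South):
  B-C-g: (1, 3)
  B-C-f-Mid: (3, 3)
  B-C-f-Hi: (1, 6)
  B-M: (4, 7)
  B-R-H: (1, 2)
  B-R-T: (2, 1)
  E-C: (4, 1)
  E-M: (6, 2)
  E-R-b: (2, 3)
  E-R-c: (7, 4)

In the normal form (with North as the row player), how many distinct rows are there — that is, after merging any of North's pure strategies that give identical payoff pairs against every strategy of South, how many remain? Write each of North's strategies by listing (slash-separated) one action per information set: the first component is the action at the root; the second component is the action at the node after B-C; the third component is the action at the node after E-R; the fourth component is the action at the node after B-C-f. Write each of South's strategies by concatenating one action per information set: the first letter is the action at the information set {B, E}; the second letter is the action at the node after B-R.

North has 16 pure strategies: B/g/b/Mid, B/g/b/Hi, B/g/c/Mid, B/g/c/Hi, B/f/b/Mid, B/f/b/Hi, B/f/c/Mid, B/f/c/Hi, E/g/b/Mid, E/g/b/Hi, E/g/c/Mid, E/g/c/Hi, E/f/b/Mid, E/f/b/Hi, E/f/c/Mid, E/f/c/Hi. Columns: CH, CT, MH, MT, RH, RT.
{B/g/b/Mid, B/g/b/Hi, B/g/c/Mid, B/g/c/Hi} → row (1,3) (1,3) (4,7) (4,7) (1,2) (2,1)
{B/f/b/Mid, B/f/c/Mid} → row (3,3) (3,3) (4,7) (4,7) (1,2) (2,1)
{B/f/b/Hi, B/f/c/Hi} → row (1,6) (1,6) (4,7) (4,7) (1,2) (2,1)
{E/g/b/Mid, E/g/b/Hi, E/f/b/Mid, E/f/b/Hi} → row (4,1) (4,1) (6,2) (6,2) (2,3) (2,3)
{E/g/c/Mid, E/g/c/Hi, E/f/c/Mid, E/f/c/Hi} → row (4,1) (4,1) (6,2) (6,2) (7,4) (7,4)
That's 5 distinct rows out of 16 strategies.

5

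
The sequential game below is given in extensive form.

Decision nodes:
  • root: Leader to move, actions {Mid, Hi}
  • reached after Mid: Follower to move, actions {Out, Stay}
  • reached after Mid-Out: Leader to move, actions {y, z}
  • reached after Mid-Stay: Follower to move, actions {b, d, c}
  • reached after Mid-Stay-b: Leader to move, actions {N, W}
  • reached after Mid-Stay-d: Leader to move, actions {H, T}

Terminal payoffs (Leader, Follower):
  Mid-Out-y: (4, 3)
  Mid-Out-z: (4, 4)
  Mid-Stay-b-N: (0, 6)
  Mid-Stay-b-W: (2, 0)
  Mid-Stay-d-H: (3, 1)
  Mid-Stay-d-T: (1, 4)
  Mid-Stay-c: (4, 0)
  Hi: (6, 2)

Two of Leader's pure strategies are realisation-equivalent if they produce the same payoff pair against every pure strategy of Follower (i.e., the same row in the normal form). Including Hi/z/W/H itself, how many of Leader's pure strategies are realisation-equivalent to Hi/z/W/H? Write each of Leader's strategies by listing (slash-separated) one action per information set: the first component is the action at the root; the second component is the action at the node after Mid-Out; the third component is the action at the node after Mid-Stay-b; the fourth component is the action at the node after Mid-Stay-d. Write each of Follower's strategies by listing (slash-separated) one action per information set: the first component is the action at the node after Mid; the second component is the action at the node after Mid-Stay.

8

Row for Hi/z/W/H (columns Out/b, Out/d, Out/c, Stay/b, Stay/d, Stay/c): (6,2) (6,2) (6,2) (6,2) (6,2) (6,2).
Under Hi/z/W/H, Leader's choice at the node after Mid-Out and at the node after Mid-Stay-b and at the node after Mid-Stay-d can never be reached regardless of what Follower does, so varying those choices leaves every outcome unchanged.
Holding the reachable choices fixed and varying the unreachable ones freely already gives 2 × 2 × 2 = 8 equivalent strategies.
No other strategy reproduces this row, so those 8 are the full class: Hi/y/N/H, Hi/y/N/T, Hi/y/W/H, Hi/y/W/T, Hi/z/N/H, Hi/z/N/T, Hi/z/W/H, Hi/z/W/T.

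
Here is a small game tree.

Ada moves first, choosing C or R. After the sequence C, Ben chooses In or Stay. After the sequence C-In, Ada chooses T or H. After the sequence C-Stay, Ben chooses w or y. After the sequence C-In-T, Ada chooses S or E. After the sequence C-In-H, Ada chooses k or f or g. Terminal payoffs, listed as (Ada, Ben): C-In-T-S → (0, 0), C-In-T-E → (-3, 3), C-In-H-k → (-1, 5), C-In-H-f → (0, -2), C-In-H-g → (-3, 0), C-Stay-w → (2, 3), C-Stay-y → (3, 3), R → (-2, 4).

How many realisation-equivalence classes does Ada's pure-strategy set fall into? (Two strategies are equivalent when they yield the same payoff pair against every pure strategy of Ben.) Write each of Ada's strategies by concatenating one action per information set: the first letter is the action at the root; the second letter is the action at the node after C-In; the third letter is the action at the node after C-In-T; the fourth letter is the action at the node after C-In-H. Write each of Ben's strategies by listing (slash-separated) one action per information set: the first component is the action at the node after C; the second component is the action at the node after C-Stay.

Ada has 24 pure strategies: CTSk, CTSf, CTSg, CTEk, CTEf, CTEg, CHSk, CHSf, CHSg, CHEk, CHEf, CHEg, RTSk, RTSf, RTSg, RTEk, RTEf, RTEg, RHSk, RHSf, RHSg, RHEk, RHEf, RHEg. Columns: In/w, In/y, Stay/w, Stay/y.
{CTSk, CTSf, CTSg} → row (0,0) (0,0) (2,3) (3,3)
{CTEk, CTEf, CTEg} → row (-3,3) (-3,3) (2,3) (3,3)
{CHSk, CHEk} → row (-1,5) (-1,5) (2,3) (3,3)
{CHSf, CHEf} → row (0,-2) (0,-2) (2,3) (3,3)
{CHSg, CHEg} → row (-3,0) (-3,0) (2,3) (3,3)
{RTSk, RTSf, RTSg, RTEk, RTEf, RTEg, RHSk, RHSf, RHSg, RHEk, RHEf, RHEg} → row (-2,4) (-2,4) (-2,4) (-2,4)
That's 6 distinct rows out of 24 strategies.

6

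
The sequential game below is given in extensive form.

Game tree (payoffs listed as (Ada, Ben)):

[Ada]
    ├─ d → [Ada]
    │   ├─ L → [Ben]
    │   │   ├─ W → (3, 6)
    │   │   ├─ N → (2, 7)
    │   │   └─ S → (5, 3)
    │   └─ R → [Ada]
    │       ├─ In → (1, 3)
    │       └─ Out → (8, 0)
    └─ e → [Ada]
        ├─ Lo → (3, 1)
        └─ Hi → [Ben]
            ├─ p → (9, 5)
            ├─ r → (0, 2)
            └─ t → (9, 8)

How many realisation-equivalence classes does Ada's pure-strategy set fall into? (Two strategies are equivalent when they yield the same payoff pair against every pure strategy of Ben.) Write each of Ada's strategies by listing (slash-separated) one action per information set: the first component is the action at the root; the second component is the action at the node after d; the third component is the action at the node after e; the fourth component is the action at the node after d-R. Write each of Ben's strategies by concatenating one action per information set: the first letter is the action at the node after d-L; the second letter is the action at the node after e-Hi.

Ada has 16 pure strategies: d/L/Lo/In, d/L/Lo/Out, d/L/Hi/In, d/L/Hi/Out, d/R/Lo/In, d/R/Lo/Out, d/R/Hi/In, d/R/Hi/Out, e/L/Lo/In, e/L/Lo/Out, e/L/Hi/In, e/L/Hi/Out, e/R/Lo/In, e/R/Lo/Out, e/R/Hi/In, e/R/Hi/Out. Columns: Wp, Wr, Wt, Np, Nr, Nt, Sp, Sr, St.
{d/L/Lo/In, d/L/Lo/Out, d/L/Hi/In, d/L/Hi/Out} → row (3,6) (3,6) (3,6) (2,7) (2,7) (2,7) (5,3) (5,3) (5,3)
{d/R/Lo/In, d/R/Hi/In} → row (1,3) (1,3) (1,3) (1,3) (1,3) (1,3) (1,3) (1,3) (1,3)
{d/R/Lo/Out, d/R/Hi/Out} → row (8,0) (8,0) (8,0) (8,0) (8,0) (8,0) (8,0) (8,0) (8,0)
{e/L/Lo/In, e/L/Lo/Out, e/R/Lo/In, e/R/Lo/Out} → row (3,1) (3,1) (3,1) (3,1) (3,1) (3,1) (3,1) (3,1) (3,1)
{e/L/Hi/In, e/L/Hi/Out, e/R/Hi/In, e/R/Hi/Out} → row (9,5) (0,2) (9,8) (9,5) (0,2) (9,8) (9,5) (0,2) (9,8)
That's 5 distinct rows out of 16 strategies.

5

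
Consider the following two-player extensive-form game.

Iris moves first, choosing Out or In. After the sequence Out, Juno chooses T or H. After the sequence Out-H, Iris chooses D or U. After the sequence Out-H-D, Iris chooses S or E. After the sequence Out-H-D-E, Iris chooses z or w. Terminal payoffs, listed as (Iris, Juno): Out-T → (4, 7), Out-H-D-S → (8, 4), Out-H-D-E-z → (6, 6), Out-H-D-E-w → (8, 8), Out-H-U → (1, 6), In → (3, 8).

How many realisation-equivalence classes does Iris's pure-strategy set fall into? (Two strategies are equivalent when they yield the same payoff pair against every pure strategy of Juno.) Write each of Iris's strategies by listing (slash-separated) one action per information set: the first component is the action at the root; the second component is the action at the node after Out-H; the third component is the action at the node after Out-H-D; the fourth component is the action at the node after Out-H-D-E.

5

Iris has 16 pure strategies: Out/D/S/z, Out/D/S/w, Out/D/E/z, Out/D/E/w, Out/U/S/z, Out/U/S/w, Out/U/E/z, Out/U/E/w, In/D/S/z, In/D/S/w, In/D/E/z, In/D/E/w, In/U/S/z, In/U/S/w, In/U/E/z, In/U/E/w. Columns: T, H.
{Out/D/S/z, Out/D/S/w} → row (4,7) (8,4)
{Out/D/E/z} → row (4,7) (6,6)
{Out/D/E/w} → row (4,7) (8,8)
{Out/U/S/z, Out/U/S/w, Out/U/E/z, Out/U/E/w} → row (4,7) (1,6)
{In/D/S/z, In/D/S/w, In/D/E/z, In/D/E/w, In/U/S/z, In/U/S/w, In/U/E/z, In/U/E/w} → row (3,8) (3,8)
That's 5 distinct rows out of 16 strategies.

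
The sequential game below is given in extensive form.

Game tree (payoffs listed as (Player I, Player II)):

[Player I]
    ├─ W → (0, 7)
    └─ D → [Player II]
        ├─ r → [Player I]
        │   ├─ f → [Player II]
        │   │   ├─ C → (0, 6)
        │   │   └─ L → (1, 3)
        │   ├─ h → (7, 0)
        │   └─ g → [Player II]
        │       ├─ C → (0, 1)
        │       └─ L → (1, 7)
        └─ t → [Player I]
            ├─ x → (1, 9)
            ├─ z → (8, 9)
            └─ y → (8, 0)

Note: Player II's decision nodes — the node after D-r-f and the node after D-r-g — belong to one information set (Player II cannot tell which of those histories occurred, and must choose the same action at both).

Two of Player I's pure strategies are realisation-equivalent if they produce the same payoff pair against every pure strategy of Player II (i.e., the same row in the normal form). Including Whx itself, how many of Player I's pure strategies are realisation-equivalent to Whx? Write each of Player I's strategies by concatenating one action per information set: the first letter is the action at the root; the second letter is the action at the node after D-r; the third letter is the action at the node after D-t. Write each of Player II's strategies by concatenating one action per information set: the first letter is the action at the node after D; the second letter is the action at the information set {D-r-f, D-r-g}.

9

Row for Whx (columns rC, rL, tC, tL): (0,7) (0,7) (0,7) (0,7).
Under Whx, Player I's choice at the node after D-r and at the node after D-t can never be reached regardless of what Player II does, so varying those choices leaves every outcome unchanged.
Holding the reachable choices fixed and varying the unreachable ones freely already gives 3 × 3 = 9 equivalent strategies.
No other strategy reproduces this row, so those 9 are the full class: Wfx, Wfz, Wfy, Whx, Whz, Why, Wgx, Wgz, Wgy.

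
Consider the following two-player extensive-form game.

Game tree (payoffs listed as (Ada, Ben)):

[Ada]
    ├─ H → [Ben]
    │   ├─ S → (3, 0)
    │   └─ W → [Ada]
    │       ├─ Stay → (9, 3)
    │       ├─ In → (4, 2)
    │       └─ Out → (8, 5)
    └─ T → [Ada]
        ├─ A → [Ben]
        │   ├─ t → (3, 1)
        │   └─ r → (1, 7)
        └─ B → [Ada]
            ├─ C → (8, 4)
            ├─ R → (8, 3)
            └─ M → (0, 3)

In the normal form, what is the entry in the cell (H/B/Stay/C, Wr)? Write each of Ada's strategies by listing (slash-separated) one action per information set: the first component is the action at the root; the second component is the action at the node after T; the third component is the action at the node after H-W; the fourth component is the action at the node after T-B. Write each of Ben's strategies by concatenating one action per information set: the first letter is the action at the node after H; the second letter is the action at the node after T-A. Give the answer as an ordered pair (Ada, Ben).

(9, 3)

Trace the play path from the root:
  Ada plays H
  Ben plays W at [H]
  Ada plays Stay at [H-W]
→ terminal payoff (9, 3).
(Ada's choice at the node after T is never reached on this path, so it doesn't affect the outcome.)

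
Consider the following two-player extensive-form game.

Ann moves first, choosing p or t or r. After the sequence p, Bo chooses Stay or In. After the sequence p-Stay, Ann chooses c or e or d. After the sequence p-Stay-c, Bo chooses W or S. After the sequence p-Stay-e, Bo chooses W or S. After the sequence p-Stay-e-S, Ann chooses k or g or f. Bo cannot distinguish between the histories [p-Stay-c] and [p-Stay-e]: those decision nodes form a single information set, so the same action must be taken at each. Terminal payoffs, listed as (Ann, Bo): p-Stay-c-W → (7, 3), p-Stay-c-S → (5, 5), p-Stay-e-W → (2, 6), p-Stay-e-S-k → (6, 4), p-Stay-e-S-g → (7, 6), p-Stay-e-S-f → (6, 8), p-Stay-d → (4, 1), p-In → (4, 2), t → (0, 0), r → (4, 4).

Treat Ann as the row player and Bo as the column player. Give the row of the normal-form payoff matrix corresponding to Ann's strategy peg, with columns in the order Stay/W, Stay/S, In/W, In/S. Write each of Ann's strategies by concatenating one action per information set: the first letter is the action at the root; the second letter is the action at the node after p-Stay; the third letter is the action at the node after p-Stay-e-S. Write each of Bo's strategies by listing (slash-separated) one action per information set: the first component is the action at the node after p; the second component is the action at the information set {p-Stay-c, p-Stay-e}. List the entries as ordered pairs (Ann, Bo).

vs Stay/W: Ann plays p → Bo plays Stay at [p] → Ann plays e at [p-Stay] → Bo plays W at [p-Stay-e] → (2, 6)
vs Stay/S: Ann plays p → Bo plays Stay at [p] → Ann plays e at [p-Stay] → Bo plays S at [p-Stay-e] → Ann plays g at [p-Stay-e-S] → (7, 6)
vs In/W: Ann plays p → Bo plays In at [p] → (4, 2)
vs In/S: Ann plays p → Bo plays In at [p] → (4, 2)

(2,6) (7,6) (4,2) (4,2)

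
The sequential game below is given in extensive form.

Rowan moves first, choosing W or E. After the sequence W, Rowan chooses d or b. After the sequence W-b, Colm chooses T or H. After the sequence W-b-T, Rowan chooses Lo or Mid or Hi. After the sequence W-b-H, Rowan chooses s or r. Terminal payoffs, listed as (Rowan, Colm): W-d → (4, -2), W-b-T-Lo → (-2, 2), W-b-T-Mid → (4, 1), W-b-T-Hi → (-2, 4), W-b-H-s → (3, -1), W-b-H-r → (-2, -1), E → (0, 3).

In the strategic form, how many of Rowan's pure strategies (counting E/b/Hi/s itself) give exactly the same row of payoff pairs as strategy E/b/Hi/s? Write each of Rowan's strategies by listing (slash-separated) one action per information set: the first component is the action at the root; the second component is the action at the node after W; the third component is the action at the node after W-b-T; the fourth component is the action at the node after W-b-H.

Row for E/b/Hi/s (columns T, H): (0,3) (0,3).
Under E/b/Hi/s, Rowan's choice at the node after W and at the node after W-b-T and at the node after W-b-H can never be reached regardless of what Colm does, so varying those choices leaves every outcome unchanged.
Holding the reachable choices fixed and varying the unreachable ones freely already gives 2 × 3 × 2 = 12 equivalent strategies.
No other strategy reproduces this row, so those 12 are the full class: E/d/Lo/s, E/d/Lo/r, E/d/Mid/s, E/d/Mid/r, E/d/Hi/s, E/d/Hi/r, E/b/Lo/s, E/b/Lo/r, E/b/Mid/s, E/b/Mid/r, E/b/Hi/s, E/b/Hi/r.

12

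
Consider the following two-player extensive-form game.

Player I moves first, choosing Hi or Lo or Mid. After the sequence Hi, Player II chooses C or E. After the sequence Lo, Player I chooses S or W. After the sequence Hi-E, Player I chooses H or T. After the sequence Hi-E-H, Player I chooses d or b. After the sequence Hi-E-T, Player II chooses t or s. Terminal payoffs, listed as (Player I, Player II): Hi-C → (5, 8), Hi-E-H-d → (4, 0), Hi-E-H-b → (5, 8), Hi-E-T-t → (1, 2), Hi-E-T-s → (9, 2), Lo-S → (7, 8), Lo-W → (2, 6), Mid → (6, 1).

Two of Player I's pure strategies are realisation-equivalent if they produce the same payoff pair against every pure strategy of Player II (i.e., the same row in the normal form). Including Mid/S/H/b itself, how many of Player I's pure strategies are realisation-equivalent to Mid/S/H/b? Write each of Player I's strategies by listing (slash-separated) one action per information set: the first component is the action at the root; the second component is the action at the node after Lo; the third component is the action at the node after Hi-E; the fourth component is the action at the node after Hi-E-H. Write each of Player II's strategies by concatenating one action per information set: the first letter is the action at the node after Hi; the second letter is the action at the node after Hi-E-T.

Row for Mid/S/H/b (columns Ct, Cs, Et, Es): (6,1) (6,1) (6,1) (6,1).
Under Mid/S/H/b, Player I's choice at the node after Lo and at the node after Hi-E and at the node after Hi-E-H can never be reached regardless of what Player II does, so varying those choices leaves every outcome unchanged.
Holding the reachable choices fixed and varying the unreachable ones freely already gives 2 × 2 × 2 = 8 equivalent strategies.
No other strategy reproduces this row, so those 8 are the full class: Mid/S/H/d, Mid/S/H/b, Mid/S/T/d, Mid/S/T/b, Mid/W/H/d, Mid/W/H/b, Mid/W/T/d, Mid/W/T/b.

8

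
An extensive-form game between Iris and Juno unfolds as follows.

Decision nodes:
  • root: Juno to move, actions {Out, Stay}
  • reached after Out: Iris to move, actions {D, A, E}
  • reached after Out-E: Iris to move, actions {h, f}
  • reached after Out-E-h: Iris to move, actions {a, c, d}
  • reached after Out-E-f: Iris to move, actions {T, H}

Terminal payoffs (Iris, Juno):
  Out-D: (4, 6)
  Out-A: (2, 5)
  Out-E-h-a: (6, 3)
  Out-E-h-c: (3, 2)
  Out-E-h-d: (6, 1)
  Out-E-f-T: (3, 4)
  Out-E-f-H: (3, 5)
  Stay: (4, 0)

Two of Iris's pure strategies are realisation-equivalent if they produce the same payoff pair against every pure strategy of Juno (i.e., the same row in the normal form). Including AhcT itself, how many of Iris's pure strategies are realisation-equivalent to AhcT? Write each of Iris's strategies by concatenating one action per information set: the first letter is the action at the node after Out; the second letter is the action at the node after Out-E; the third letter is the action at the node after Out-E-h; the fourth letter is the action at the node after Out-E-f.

Row for AhcT (columns Out, Stay): (2,5) (4,0).
Under AhcT, Iris's choice at the node after Out-E and at the node after Out-E-h and at the node after Out-E-f can never be reached regardless of what Juno does, so varying those choices leaves every outcome unchanged.
Holding the reachable choices fixed and varying the unreachable ones freely already gives 2 × 3 × 2 = 12 equivalent strategies.
No other strategy reproduces this row, so those 12 are the full class: AhaT, AhaH, AhcT, AhcH, AhdT, AhdH, AfaT, AfaH, AfcT, AfcH, AfdT, AfdH.

12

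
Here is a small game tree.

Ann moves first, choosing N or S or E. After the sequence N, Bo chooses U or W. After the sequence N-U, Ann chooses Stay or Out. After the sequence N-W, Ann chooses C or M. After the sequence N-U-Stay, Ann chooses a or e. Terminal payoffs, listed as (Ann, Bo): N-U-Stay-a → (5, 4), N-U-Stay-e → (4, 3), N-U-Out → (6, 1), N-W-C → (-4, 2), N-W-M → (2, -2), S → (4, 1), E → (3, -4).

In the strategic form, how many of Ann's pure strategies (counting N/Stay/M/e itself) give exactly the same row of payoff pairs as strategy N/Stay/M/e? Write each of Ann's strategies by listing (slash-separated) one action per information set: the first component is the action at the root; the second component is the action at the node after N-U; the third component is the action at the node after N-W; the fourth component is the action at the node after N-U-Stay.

Row for N/Stay/M/e (columns U, W): (4,3) (2,-2).
Every one of Ann's information sets is on the play path for some reply by Bo when Ann follows N/Stay/M/e.
Changing the action at any of them therefore changes at least one column, so only N/Stay/M/e itself gives this row.

1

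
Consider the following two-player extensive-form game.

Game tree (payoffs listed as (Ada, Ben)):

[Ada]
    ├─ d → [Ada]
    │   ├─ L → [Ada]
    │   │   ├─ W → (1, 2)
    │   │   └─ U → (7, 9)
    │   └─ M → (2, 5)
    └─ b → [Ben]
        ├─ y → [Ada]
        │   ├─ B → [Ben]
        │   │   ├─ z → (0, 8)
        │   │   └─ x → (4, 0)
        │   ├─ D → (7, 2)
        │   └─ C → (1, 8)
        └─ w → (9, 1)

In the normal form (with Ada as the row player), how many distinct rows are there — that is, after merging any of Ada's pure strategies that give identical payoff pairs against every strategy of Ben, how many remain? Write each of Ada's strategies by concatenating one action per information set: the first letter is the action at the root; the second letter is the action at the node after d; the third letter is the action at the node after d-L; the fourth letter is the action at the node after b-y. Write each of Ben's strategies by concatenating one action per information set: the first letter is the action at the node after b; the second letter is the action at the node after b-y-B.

6

Ada has 24 pure strategies: dLWB, dLWD, dLWC, dLUB, dLUD, dLUC, dMWB, dMWD, dMWC, dMUB, dMUD, dMUC, bLWB, bLWD, bLWC, bLUB, bLUD, bLUC, bMWB, bMWD, bMWC, bMUB, bMUD, bMUC. Columns: yz, yx, wz, wx.
{dLWB, dLWD, dLWC} → row (1,2) (1,2) (1,2) (1,2)
{dLUB, dLUD, dLUC} → row (7,9) (7,9) (7,9) (7,9)
{dMWB, dMWD, dMWC, dMUB, dMUD, dMUC} → row (2,5) (2,5) (2,5) (2,5)
{bLWB, bLUB, bMWB, bMUB} → row (0,8) (4,0) (9,1) (9,1)
{bLWD, bLUD, bMWD, bMUD} → row (7,2) (7,2) (9,1) (9,1)
{bLWC, bLUC, bMWC, bMUC} → row (1,8) (1,8) (9,1) (9,1)
That's 6 distinct rows out of 24 strategies.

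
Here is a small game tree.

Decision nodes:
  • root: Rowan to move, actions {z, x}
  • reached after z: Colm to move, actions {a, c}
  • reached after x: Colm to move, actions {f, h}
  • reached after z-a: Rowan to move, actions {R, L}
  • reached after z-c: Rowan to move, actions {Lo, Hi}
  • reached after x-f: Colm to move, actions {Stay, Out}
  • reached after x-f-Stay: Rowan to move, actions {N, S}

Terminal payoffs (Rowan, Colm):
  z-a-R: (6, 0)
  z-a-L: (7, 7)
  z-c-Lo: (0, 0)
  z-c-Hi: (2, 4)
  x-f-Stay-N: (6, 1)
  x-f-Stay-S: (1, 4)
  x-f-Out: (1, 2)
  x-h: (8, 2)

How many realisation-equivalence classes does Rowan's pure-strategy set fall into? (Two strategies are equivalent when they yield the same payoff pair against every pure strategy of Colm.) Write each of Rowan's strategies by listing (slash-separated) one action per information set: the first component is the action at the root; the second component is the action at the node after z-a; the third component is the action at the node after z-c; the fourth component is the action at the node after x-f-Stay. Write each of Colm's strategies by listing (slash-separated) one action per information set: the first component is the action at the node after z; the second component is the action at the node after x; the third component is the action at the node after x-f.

6

Rowan has 16 pure strategies: z/R/Lo/N, z/R/Lo/S, z/R/Hi/N, z/R/Hi/S, z/L/Lo/N, z/L/Lo/S, z/L/Hi/N, z/L/Hi/S, x/R/Lo/N, x/R/Lo/S, x/R/Hi/N, x/R/Hi/S, x/L/Lo/N, x/L/Lo/S, x/L/Hi/N, x/L/Hi/S. Columns: a/f/Stay, a/f/Out, a/h/Stay, a/h/Out, c/f/Stay, c/f/Out, c/h/Stay, c/h/Out.
{z/R/Lo/N, z/R/Lo/S} → row (6,0) (6,0) (6,0) (6,0) (0,0) (0,0) (0,0) (0,0)
{z/R/Hi/N, z/R/Hi/S} → row (6,0) (6,0) (6,0) (6,0) (2,4) (2,4) (2,4) (2,4)
{z/L/Lo/N, z/L/Lo/S} → row (7,7) (7,7) (7,7) (7,7) (0,0) (0,0) (0,0) (0,0)
{z/L/Hi/N, z/L/Hi/S} → row (7,7) (7,7) (7,7) (7,7) (2,4) (2,4) (2,4) (2,4)
{x/R/Lo/N, x/R/Hi/N, x/L/Lo/N, x/L/Hi/N} → row (6,1) (1,2) (8,2) (8,2) (6,1) (1,2) (8,2) (8,2)
{x/R/Lo/S, x/R/Hi/S, x/L/Lo/S, x/L/Hi/S} → row (1,4) (1,2) (8,2) (8,2) (1,4) (1,2) (8,2) (8,2)
That's 6 distinct rows out of 16 strategies.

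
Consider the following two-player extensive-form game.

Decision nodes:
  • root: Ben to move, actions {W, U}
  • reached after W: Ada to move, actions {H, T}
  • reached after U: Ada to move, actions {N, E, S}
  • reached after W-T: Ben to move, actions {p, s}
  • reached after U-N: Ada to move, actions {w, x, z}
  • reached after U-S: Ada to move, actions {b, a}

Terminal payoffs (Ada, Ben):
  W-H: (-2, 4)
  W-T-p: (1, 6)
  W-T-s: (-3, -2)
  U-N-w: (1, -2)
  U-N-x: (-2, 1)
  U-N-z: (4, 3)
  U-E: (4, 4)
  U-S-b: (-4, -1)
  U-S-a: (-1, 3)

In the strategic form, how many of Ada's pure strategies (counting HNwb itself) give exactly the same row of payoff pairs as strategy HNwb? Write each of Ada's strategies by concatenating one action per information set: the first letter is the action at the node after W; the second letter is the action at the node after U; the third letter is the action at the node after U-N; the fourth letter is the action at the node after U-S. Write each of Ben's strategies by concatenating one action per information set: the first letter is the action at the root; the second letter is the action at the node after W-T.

Row for HNwb (columns Wp, Ws, Up, Us): (-2,4) (-2,4) (1,-2) (1,-2).
Under HNwb, Ada's choice at the node after U-S can never be reached regardless of what Ben does, so varying those choices leaves every outcome unchanged.
Holding the reachable choices fixed and varying the unreachable one freely already gives 2 equivalent strategies.
No other strategy reproduces this row, so those 2 are the full class: HNwb, HNwa.

2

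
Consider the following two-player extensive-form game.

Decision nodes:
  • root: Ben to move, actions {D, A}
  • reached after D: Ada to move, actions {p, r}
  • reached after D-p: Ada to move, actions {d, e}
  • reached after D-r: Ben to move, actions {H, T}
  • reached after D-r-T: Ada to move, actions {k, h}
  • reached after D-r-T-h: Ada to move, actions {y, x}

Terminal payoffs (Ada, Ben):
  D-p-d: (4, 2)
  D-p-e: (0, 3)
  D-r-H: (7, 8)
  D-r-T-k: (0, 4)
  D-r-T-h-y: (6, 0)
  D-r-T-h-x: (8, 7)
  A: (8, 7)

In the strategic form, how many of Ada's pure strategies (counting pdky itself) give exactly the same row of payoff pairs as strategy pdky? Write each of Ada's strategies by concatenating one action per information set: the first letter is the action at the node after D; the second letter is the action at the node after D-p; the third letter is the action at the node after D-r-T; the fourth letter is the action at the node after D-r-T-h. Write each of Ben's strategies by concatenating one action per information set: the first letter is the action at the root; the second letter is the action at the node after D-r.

4

Row for pdky (columns DH, DT, AH, AT): (4,2) (4,2) (8,7) (8,7).
Under pdky, Ada's choice at the node after D-r-T and at the node after D-r-T-h can never be reached regardless of what Ben does, so varying those choices leaves every outcome unchanged.
Holding the reachable choices fixed and varying the unreachable ones freely already gives 2 × 2 = 4 equivalent strategies.
No other strategy reproduces this row, so those 4 are the full class: pdky, pdkx, pdhy, pdhx.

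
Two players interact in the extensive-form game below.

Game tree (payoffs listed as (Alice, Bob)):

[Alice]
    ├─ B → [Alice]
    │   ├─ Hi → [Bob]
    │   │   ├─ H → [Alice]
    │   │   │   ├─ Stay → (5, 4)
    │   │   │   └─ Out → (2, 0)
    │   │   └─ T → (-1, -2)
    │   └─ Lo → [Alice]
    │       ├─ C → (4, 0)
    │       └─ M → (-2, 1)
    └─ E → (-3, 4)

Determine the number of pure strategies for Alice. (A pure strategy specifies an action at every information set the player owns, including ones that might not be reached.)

Alice owns the root with actions {B, E} — two choices.
Alice owns the node after B with actions {Hi, Lo} — two choices.
Alice owns the node after B-Lo with actions {C, M} — two choices.
Alice owns the node after B-Hi-H with actions {Stay, Out} — two choices.
A pure strategy fixes one action at each information set independently, so the count is the product 2 × 2 × 2 × 2 = 16.

16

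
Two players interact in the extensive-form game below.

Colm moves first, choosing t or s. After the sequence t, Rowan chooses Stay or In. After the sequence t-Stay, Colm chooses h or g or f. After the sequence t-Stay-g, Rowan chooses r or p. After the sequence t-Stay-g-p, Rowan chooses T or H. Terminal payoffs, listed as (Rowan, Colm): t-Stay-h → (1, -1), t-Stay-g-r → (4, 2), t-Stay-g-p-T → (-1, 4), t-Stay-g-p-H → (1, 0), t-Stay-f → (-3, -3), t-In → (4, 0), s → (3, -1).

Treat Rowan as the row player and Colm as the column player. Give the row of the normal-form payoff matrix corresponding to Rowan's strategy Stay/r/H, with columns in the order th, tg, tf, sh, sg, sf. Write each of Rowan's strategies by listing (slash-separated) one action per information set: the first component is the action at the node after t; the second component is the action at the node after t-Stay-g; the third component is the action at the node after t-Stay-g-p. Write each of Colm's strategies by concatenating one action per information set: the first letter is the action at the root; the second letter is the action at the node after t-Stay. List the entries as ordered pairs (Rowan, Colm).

vs th: Colm plays t → Rowan plays Stay at [t] → Colm plays h at [t-Stay] → (1, -1)
vs tg: Colm plays t → Rowan plays Stay at [t] → Colm plays g at [t-Stay] → Rowan plays r at [t-Stay-g] → (4, 2)
vs tf: Colm plays t → Rowan plays Stay at [t] → Colm plays f at [t-Stay] → (-3, -3)
vs sh: Colm plays s → (3, -1)
vs sg: Colm plays s → (3, -1)
vs sf: Colm plays s → (3, -1)

(1,-1) (4,2) (-3,-3) (3,-1) (3,-1) (3,-1)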